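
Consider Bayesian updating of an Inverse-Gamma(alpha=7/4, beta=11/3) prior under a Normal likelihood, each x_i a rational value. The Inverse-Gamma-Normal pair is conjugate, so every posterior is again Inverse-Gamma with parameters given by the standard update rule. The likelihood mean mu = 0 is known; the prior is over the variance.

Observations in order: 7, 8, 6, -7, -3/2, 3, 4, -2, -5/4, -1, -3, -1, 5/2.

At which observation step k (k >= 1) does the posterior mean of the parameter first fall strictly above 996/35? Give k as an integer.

obs 1: x=7 → posterior Inverse-Gamma(9/4, 169/6)
obs 2: x=8 → posterior Inverse-Gamma(11/4, 361/6)
obs 3: x=6 → posterior Inverse-Gamma(13/4, 469/6)
obs 4: x=-7 → posterior Inverse-Gamma(15/4, 308/3)
obs 5: x=-3/2 → posterior Inverse-Gamma(17/4, 2491/24)
obs 6: x=3 → posterior Inverse-Gamma(19/4, 2599/24)
obs 7: x=4 → posterior Inverse-Gamma(21/4, 2791/24)
obs 8: x=-2 → posterior Inverse-Gamma(23/4, 2839/24)
obs 9: x=-5/4 → posterior Inverse-Gamma(25/4, 11431/96)
obs 10: x=-1 → posterior Inverse-Gamma(27/4, 11479/96)
obs 11: x=-3 → posterior Inverse-Gamma(29/4, 11911/96)
obs 12: x=-1 → posterior Inverse-Gamma(31/4, 11959/96)
obs 13: x=5/2 → posterior Inverse-Gamma(33/4, 12259/96)

k = 2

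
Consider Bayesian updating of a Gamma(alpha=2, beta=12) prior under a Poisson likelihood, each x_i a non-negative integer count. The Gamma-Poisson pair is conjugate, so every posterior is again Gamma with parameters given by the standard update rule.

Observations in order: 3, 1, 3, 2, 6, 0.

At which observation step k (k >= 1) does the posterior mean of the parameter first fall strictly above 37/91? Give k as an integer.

k = 2

obs 1: x=3 → posterior Gamma(5, 13)
obs 2: x=1 → posterior Gamma(6, 14)
obs 3: x=3 → posterior Gamma(9, 15)
obs 4: x=2 → posterior Gamma(11, 16)
obs 5: x=6 → posterior Gamma(17, 17)
obs 6: x=0 → posterior Gamma(17, 18)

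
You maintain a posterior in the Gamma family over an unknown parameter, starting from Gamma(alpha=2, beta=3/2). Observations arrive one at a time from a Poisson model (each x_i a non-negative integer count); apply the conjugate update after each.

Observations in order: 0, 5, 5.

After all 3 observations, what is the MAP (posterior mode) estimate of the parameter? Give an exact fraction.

22/9

obs 1: x=0 → posterior Gamma(2, 5/2)
obs 2: x=5 → posterior Gamma(7, 7/2)
obs 3: x=5 → posterior Gamma(12, 9/2)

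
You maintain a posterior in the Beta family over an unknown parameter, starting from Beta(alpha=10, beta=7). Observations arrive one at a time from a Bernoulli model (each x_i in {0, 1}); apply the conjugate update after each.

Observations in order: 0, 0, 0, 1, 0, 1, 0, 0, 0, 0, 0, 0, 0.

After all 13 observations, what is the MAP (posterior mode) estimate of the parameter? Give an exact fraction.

11/28

obs 1: x=0 → posterior Beta(10, 8)
obs 2: x=0 → posterior Beta(10, 9)
obs 3: x=0 → posterior Beta(10, 10)
obs 4: x=1 → posterior Beta(11, 10)
obs 5: x=0 → posterior Beta(11, 11)
obs 6: x=1 → posterior Beta(12, 11)
obs 7: x=0 → posterior Beta(12, 12)
obs 8: x=0 → posterior Beta(12, 13)
obs 9: x=0 → posterior Beta(12, 14)
obs 10: x=0 → posterior Beta(12, 15)
obs 11: x=0 → posterior Beta(12, 16)
obs 12: x=0 → posterior Beta(12, 17)
obs 13: x=0 → posterior Beta(12, 18)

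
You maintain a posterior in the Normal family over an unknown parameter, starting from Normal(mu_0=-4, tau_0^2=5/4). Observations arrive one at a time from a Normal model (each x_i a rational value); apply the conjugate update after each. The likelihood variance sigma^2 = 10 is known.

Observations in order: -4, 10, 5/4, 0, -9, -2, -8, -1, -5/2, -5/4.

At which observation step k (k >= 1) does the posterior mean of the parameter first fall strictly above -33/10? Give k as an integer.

k = 2

obs 1: x=-4 → posterior Normal(-4, 10/9)
obs 2: x=10 → posterior Normal(-13/5, 1)
obs 3: x=5/4 → posterior Normal(-9/4, 10/11)
obs 4: x=0 → posterior Normal(-33/16, 5/6)
obs 5: x=-9 → posterior Normal(-135/52, 10/13)
obs 6: x=-2 → posterior Normal(-143/56, 5/7)
obs 7: x=-8 → posterior Normal(-35/12, 2/3)
obs 8: x=-1 → posterior Normal(-179/64, 5/8)
obs 9: x=-5/2 → posterior Normal(-189/68, 10/17)
obs 10: x=-5/4 → posterior Normal(-97/36, 5/9)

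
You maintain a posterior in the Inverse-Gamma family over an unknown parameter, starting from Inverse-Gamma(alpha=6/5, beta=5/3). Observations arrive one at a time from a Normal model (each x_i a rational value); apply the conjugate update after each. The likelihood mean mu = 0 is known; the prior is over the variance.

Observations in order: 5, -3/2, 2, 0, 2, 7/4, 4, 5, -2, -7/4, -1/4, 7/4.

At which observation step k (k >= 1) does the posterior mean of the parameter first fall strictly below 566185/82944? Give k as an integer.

obs 1: x=5 → posterior Inverse-Gamma(17/10, 85/6)
obs 2: x=-3/2 → posterior Inverse-Gamma(11/5, 367/24)
obs 3: x=2 → posterior Inverse-Gamma(27/10, 415/24)
obs 4: x=0 → posterior Inverse-Gamma(16/5, 415/24)
obs 5: x=2 → posterior Inverse-Gamma(37/10, 463/24)
obs 6: x=7/4 → posterior Inverse-Gamma(21/5, 1999/96)
obs 7: x=4 → posterior Inverse-Gamma(47/10, 2767/96)
obs 8: x=5 → posterior Inverse-Gamma(26/5, 3967/96)
obs 9: x=-2 → posterior Inverse-Gamma(57/10, 4159/96)
obs 10: x=-7/4 → posterior Inverse-Gamma(31/5, 2153/48)
obs 11: x=-1/4 → posterior Inverse-Gamma(67/10, 4309/96)
obs 12: x=7/4 → posterior Inverse-Gamma(36/5, 557/12)

k = 6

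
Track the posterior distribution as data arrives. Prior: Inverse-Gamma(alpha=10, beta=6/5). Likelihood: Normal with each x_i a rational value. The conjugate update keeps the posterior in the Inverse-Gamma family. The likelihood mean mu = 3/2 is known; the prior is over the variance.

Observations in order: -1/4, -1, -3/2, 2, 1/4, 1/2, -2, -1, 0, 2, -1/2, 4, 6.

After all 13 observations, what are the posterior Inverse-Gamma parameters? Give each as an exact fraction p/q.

obs 1: x=-1/4 → posterior Inverse-Gamma(21/2, 437/160)
obs 2: x=-1 → posterior Inverse-Gamma(11, 937/160)
obs 3: x=-3/2 → posterior Inverse-Gamma(23/2, 1657/160)
obs 4: x=2 → posterior Inverse-Gamma(12, 1677/160)
obs 5: x=1/4 → posterior Inverse-Gamma(25/2, 901/80)
obs 6: x=1/2 → posterior Inverse-Gamma(13, 941/80)
obs 7: x=-2 → posterior Inverse-Gamma(27/2, 1431/80)
obs 8: x=-1 → posterior Inverse-Gamma(14, 1681/80)
obs 9: x=0 → posterior Inverse-Gamma(29/2, 1771/80)
obs 10: x=2 → posterior Inverse-Gamma(15, 1781/80)
obs 11: x=-1/2 → posterior Inverse-Gamma(31/2, 1941/80)
obs 12: x=4 → posterior Inverse-Gamma(16, 2191/80)
obs 13: x=6 → posterior Inverse-Gamma(33/2, 3001/80)

alpha=33/2, beta=3001/80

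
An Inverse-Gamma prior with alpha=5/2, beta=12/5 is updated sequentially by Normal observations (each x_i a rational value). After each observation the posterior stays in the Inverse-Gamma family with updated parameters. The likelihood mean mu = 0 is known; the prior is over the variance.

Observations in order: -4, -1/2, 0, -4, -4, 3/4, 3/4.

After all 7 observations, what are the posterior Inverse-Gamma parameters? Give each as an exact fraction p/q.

alpha=6, beta=2167/80

obs 1: x=-4 → posterior Inverse-Gamma(3, 52/5)
obs 2: x=-1/2 → posterior Inverse-Gamma(7/2, 421/40)
obs 3: x=0 → posterior Inverse-Gamma(4, 421/40)
obs 4: x=-4 → posterior Inverse-Gamma(9/2, 741/40)
obs 5: x=-4 → posterior Inverse-Gamma(5, 1061/40)
obs 6: x=3/4 → posterior Inverse-Gamma(11/2, 4289/160)
obs 7: x=3/4 → posterior Inverse-Gamma(6, 2167/80)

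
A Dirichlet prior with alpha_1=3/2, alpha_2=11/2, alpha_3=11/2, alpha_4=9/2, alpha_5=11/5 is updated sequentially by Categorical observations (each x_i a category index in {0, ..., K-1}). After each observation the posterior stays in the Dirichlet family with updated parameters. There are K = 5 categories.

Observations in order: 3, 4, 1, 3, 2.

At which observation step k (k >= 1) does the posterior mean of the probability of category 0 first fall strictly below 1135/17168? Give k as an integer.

k = 4

obs 1: x=3 → posterior Dirichlet(3/2, 11/2, 11/2, 11/2, 11/5)
obs 2: x=4 → posterior Dirichlet(3/2, 11/2, 11/2, 11/2, 16/5)
obs 3: x=1 → posterior Dirichlet(3/2, 13/2, 11/2, 11/2, 16/5)
obs 4: x=3 → posterior Dirichlet(3/2, 13/2, 11/2, 13/2, 16/5)
obs 5: x=2 → posterior Dirichlet(3/2, 13/2, 13/2, 13/2, 16/5)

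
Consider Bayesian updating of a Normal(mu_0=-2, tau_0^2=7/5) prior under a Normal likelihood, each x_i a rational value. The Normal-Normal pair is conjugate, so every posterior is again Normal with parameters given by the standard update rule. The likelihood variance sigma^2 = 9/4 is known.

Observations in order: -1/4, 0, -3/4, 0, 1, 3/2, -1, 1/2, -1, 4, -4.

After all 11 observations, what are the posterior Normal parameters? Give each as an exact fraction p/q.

mu_0=-90/353, tau_0^2=63/353

obs 1: x=-1/4 → posterior Normal(-97/73, 63/73)
obs 2: x=0 → posterior Normal(-97/101, 63/101)
obs 3: x=-3/4 → posterior Normal(-118/129, 21/43)
obs 4: x=0 → posterior Normal(-118/157, 63/157)
obs 5: x=1 → posterior Normal(-18/37, 63/185)
obs 6: x=3/2 → posterior Normal(-16/71, 21/71)
obs 7: x=-1 → posterior Normal(-76/241, 63/241)
obs 8: x=1/2 → posterior Normal(-62/269, 63/269)
obs 9: x=-1 → posterior Normal(-10/33, 7/33)
obs 10: x=4 → posterior Normal(22/325, 63/325)
obs 11: x=-4 → posterior Normal(-90/353, 63/353)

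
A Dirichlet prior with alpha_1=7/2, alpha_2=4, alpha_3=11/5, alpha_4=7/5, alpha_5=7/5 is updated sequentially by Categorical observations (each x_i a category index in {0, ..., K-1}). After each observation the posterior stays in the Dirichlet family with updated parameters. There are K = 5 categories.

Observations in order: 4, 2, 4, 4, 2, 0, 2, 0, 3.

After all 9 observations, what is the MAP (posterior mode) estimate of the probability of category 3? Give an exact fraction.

obs 1: x=4 → posterior Dirichlet(7/2, 4, 11/5, 7/5, 12/5)
obs 2: x=2 → posterior Dirichlet(7/2, 4, 16/5, 7/5, 12/5)
obs 3: x=4 → posterior Dirichlet(7/2, 4, 16/5, 7/5, 17/5)
obs 4: x=4 → posterior Dirichlet(7/2, 4, 16/5, 7/5, 22/5)
obs 5: x=2 → posterior Dirichlet(7/2, 4, 21/5, 7/5, 22/5)
obs 6: x=0 → posterior Dirichlet(9/2, 4, 21/5, 7/5, 22/5)
obs 7: x=2 → posterior Dirichlet(9/2, 4, 26/5, 7/5, 22/5)
obs 8: x=0 → posterior Dirichlet(11/2, 4, 26/5, 7/5, 22/5)
obs 9: x=3 → posterior Dirichlet(11/2, 4, 26/5, 12/5, 22/5)

14/165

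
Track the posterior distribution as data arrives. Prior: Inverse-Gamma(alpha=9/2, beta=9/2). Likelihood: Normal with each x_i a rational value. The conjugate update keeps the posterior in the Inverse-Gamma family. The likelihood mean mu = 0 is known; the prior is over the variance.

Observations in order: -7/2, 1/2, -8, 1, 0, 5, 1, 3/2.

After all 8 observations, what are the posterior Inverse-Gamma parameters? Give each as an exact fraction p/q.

alpha=17/2, beta=459/8

obs 1: x=-7/2 → posterior Inverse-Gamma(5, 85/8)
obs 2: x=1/2 → posterior Inverse-Gamma(11/2, 43/4)
obs 3: x=-8 → posterior Inverse-Gamma(6, 171/4)
obs 4: x=1 → posterior Inverse-Gamma(13/2, 173/4)
obs 5: x=0 → posterior Inverse-Gamma(7, 173/4)
obs 6: x=5 → posterior Inverse-Gamma(15/2, 223/4)
obs 7: x=1 → posterior Inverse-Gamma(8, 225/4)
obs 8: x=3/2 → posterior Inverse-Gamma(17/2, 459/8)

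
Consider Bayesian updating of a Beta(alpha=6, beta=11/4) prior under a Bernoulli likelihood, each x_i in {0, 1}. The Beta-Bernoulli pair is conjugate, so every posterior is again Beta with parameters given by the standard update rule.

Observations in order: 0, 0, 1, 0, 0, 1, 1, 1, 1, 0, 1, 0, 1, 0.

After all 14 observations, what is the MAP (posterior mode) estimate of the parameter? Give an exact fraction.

48/83

obs 1: x=0 → posterior Beta(6, 15/4)
obs 2: x=0 → posterior Beta(6, 19/4)
obs 3: x=1 → posterior Beta(7, 19/4)
obs 4: x=0 → posterior Beta(7, 23/4)
obs 5: x=0 → posterior Beta(7, 27/4)
obs 6: x=1 → posterior Beta(8, 27/4)
obs 7: x=1 → posterior Beta(9, 27/4)
obs 8: x=1 → posterior Beta(10, 27/4)
obs 9: x=1 → posterior Beta(11, 27/4)
obs 10: x=0 → posterior Beta(11, 31/4)
obs 11: x=1 → posterior Beta(12, 31/4)
obs 12: x=0 → posterior Beta(12, 35/4)
obs 13: x=1 → posterior Beta(13, 35/4)
obs 14: x=0 → posterior Beta(13, 39/4)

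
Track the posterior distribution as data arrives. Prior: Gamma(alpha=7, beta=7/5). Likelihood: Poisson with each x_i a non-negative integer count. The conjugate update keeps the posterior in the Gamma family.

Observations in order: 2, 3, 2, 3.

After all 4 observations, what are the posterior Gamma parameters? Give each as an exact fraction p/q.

alpha=17, beta=27/5

obs 1: x=2 → posterior Gamma(9, 12/5)
obs 2: x=3 → posterior Gamma(12, 17/5)
obs 3: x=2 → posterior Gamma(14, 22/5)
obs 4: x=3 → posterior Gamma(17, 27/5)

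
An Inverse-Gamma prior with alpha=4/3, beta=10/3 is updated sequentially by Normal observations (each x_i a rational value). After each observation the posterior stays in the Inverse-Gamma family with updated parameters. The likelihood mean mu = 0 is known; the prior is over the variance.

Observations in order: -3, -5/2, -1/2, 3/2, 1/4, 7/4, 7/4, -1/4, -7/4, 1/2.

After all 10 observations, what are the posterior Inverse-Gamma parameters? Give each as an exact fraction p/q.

obs 1: x=-3 → posterior Inverse-Gamma(11/6, 47/6)
obs 2: x=-5/2 → posterior Inverse-Gamma(7/3, 263/24)
obs 3: x=-1/2 → posterior Inverse-Gamma(17/6, 133/12)
obs 4: x=3/2 → posterior Inverse-Gamma(10/3, 293/24)
obs 5: x=1/4 → posterior Inverse-Gamma(23/6, 1175/96)
obs 6: x=7/4 → posterior Inverse-Gamma(13/3, 661/48)
obs 7: x=7/4 → posterior Inverse-Gamma(29/6, 1469/96)
obs 8: x=-1/4 → posterior Inverse-Gamma(16/3, 46/3)
obs 9: x=-7/4 → posterior Inverse-Gamma(35/6, 1619/96)
obs 10: x=1/2 → posterior Inverse-Gamma(19/3, 1631/96)

alpha=19/3, beta=1631/96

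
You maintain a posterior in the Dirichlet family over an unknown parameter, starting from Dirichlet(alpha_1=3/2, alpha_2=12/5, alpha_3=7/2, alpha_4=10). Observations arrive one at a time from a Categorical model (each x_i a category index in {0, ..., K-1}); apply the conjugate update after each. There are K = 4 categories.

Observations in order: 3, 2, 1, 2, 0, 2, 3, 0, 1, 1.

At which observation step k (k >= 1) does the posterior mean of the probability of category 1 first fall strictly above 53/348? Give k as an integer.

obs 1: x=3 → posterior Dirichlet(3/2, 12/5, 7/2, 11)
obs 2: x=2 → posterior Dirichlet(3/2, 12/5, 9/2, 11)
obs 3: x=1 → posterior Dirichlet(3/2, 17/5, 9/2, 11)
obs 4: x=2 → posterior Dirichlet(3/2, 17/5, 11/2, 11)
obs 5: x=0 → posterior Dirichlet(5/2, 17/5, 11/2, 11)
obs 6: x=2 → posterior Dirichlet(5/2, 17/5, 13/2, 11)
obs 7: x=3 → posterior Dirichlet(5/2, 17/5, 13/2, 12)
obs 8: x=0 → posterior Dirichlet(7/2, 17/5, 13/2, 12)
obs 9: x=1 → posterior Dirichlet(7/2, 22/5, 13/2, 12)
obs 10: x=1 → posterior Dirichlet(7/2, 27/5, 13/2, 12)

k = 3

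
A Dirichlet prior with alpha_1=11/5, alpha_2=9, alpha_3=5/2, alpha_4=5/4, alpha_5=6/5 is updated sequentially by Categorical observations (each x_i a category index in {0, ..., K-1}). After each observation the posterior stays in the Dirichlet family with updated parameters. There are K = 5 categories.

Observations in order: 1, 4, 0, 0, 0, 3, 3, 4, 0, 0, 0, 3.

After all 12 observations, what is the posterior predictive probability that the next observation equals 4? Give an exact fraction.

obs 1: x=1 → posterior Dirichlet(11/5, 10, 5/2, 5/4, 6/5)
obs 2: x=4 → posterior Dirichlet(11/5, 10, 5/2, 5/4, 11/5)
obs 3: x=0 → posterior Dirichlet(16/5, 10, 5/2, 5/4, 11/5)
obs 4: x=0 → posterior Dirichlet(21/5, 10, 5/2, 5/4, 11/5)
obs 5: x=0 → posterior Dirichlet(26/5, 10, 5/2, 5/4, 11/5)
obs 6: x=3 → posterior Dirichlet(26/5, 10, 5/2, 9/4, 11/5)
obs 7: x=3 → posterior Dirichlet(26/5, 10, 5/2, 13/4, 11/5)
obs 8: x=4 → posterior Dirichlet(26/5, 10, 5/2, 13/4, 16/5)
obs 9: x=0 → posterior Dirichlet(31/5, 10, 5/2, 13/4, 16/5)
obs 10: x=0 → posterior Dirichlet(36/5, 10, 5/2, 13/4, 16/5)
obs 11: x=0 → posterior Dirichlet(41/5, 10, 5/2, 13/4, 16/5)
obs 12: x=3 → posterior Dirichlet(41/5, 10, 5/2, 17/4, 16/5)

64/563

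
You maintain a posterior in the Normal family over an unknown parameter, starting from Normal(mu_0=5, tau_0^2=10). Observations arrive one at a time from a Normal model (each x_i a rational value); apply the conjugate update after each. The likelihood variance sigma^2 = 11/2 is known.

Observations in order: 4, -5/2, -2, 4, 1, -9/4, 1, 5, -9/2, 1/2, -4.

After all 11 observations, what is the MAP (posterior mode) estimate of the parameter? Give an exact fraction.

obs 1: x=4 → posterior Normal(135/31, 110/31)
obs 2: x=-5/2 → posterior Normal(5/3, 110/51)
obs 3: x=-2 → posterior Normal(45/71, 110/71)
obs 4: x=4 → posterior Normal(125/91, 110/91)
obs 5: x=1 → posterior Normal(145/111, 110/111)
obs 6: x=-9/4 → posterior Normal(100/131, 110/131)
obs 7: x=1 → posterior Normal(120/151, 110/151)
obs 8: x=5 → posterior Normal(220/171, 110/171)
obs 9: x=-9/2 → posterior Normal(130/191, 110/191)
obs 10: x=1/2 → posterior Normal(140/211, 110/211)
obs 11: x=-4 → posterior Normal(20/77, 10/21)

20/77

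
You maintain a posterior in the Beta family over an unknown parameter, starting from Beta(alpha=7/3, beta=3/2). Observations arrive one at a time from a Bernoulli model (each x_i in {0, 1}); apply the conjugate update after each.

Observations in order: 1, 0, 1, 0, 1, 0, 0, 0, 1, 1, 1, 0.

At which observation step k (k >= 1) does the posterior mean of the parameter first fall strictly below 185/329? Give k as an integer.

k = 4

obs 1: x=1 → posterior Beta(10/3, 3/2)
obs 2: x=0 → posterior Beta(10/3, 5/2)
obs 3: x=1 → posterior Beta(13/3, 5/2)
obs 4: x=0 → posterior Beta(13/3, 7/2)
obs 5: x=1 → posterior Beta(16/3, 7/2)
obs 6: x=0 → posterior Beta(16/3, 9/2)
obs 7: x=0 → posterior Beta(16/3, 11/2)
obs 8: x=0 → posterior Beta(16/3, 13/2)
obs 9: x=1 → posterior Beta(19/3, 13/2)
obs 10: x=1 → posterior Beta(22/3, 13/2)
obs 11: x=1 → posterior Beta(25/3, 13/2)
obs 12: x=0 → posterior Beta(25/3, 15/2)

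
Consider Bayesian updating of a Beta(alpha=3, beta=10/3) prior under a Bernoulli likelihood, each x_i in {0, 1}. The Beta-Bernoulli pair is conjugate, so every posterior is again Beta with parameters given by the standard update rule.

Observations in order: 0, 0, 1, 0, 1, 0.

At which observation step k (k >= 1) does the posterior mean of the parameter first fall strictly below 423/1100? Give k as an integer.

k = 2

obs 1: x=0 → posterior Beta(3, 13/3)
obs 2: x=0 → posterior Beta(3, 16/3)
obs 3: x=1 → posterior Beta(4, 16/3)
obs 4: x=0 → posterior Beta(4, 19/3)
obs 5: x=1 → posterior Beta(5, 19/3)
obs 6: x=0 → posterior Beta(5, 22/3)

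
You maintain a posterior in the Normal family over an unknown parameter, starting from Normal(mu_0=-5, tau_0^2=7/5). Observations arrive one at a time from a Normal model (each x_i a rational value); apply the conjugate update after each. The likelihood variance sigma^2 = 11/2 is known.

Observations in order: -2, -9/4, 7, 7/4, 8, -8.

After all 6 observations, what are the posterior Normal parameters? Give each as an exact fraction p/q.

obs 1: x=-2 → posterior Normal(-101/23, 77/69)
obs 2: x=-9/4 → posterior Normal(-669/166, 77/83)
obs 3: x=7 → posterior Normal(-473/194, 77/97)
obs 4: x=7/4 → posterior Normal(-212/111, 77/111)
obs 5: x=8 → posterior Normal(-4/5, 77/125)
obs 6: x=-8 → posterior Normal(-212/139, 77/139)

mu_0=-212/139, tau_0^2=77/139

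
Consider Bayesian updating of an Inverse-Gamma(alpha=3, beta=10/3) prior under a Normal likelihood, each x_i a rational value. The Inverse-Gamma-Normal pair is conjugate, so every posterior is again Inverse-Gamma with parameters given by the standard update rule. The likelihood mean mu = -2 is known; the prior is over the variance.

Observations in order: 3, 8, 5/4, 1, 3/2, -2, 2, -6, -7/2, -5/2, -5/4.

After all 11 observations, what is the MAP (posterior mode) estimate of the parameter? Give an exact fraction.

4765/456

obs 1: x=3 → posterior Inverse-Gamma(7/2, 95/6)
obs 2: x=8 → posterior Inverse-Gamma(4, 395/6)
obs 3: x=5/4 → posterior Inverse-Gamma(9/2, 6827/96)
obs 4: x=1 → posterior Inverse-Gamma(5, 7259/96)
obs 5: x=3/2 → posterior Inverse-Gamma(11/2, 7847/96)
obs 6: x=-2 → posterior Inverse-Gamma(6, 7847/96)
obs 7: x=2 → posterior Inverse-Gamma(13/2, 8615/96)
obs 8: x=-6 → posterior Inverse-Gamma(7, 9383/96)
obs 9: x=-7/2 → posterior Inverse-Gamma(15/2, 9491/96)
obs 10: x=-5/2 → posterior Inverse-Gamma(8, 9503/96)
obs 11: x=-5/4 → posterior Inverse-Gamma(17/2, 4765/48)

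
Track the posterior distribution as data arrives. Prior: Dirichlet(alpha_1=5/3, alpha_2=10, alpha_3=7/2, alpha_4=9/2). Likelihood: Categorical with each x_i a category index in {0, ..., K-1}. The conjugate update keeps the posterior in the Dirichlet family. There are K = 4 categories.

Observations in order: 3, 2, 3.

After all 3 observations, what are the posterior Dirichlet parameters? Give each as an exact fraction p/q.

obs 1: x=3 → posterior Dirichlet(5/3, 10, 7/2, 11/2)
obs 2: x=2 → posterior Dirichlet(5/3, 10, 9/2, 11/2)
obs 3: x=3 → posterior Dirichlet(5/3, 10, 9/2, 13/2)

alpha_1=5/3, alpha_2=10, alpha_3=9/2, alpha_4=13/2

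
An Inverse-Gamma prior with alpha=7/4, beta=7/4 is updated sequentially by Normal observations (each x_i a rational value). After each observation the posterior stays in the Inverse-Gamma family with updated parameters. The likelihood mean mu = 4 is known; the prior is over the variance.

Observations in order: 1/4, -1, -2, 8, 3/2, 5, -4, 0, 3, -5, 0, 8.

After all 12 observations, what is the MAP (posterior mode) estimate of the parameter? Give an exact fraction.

obs 1: x=1/4 → posterior Inverse-Gamma(9/4, 281/32)
obs 2: x=-1 → posterior Inverse-Gamma(11/4, 681/32)
obs 3: x=-2 → posterior Inverse-Gamma(13/4, 1257/32)
obs 4: x=8 → posterior Inverse-Gamma(15/4, 1513/32)
obs 5: x=3/2 → posterior Inverse-Gamma(17/4, 1613/32)
obs 6: x=5 → posterior Inverse-Gamma(19/4, 1629/32)
obs 7: x=-4 → posterior Inverse-Gamma(21/4, 2653/32)
obs 8: x=0 → posterior Inverse-Gamma(23/4, 2909/32)
obs 9: x=3 → posterior Inverse-Gamma(25/4, 2925/32)
obs 10: x=-5 → posterior Inverse-Gamma(27/4, 4221/32)
obs 11: x=0 → posterior Inverse-Gamma(29/4, 4477/32)
obs 12: x=8 → posterior Inverse-Gamma(31/4, 4733/32)

4733/280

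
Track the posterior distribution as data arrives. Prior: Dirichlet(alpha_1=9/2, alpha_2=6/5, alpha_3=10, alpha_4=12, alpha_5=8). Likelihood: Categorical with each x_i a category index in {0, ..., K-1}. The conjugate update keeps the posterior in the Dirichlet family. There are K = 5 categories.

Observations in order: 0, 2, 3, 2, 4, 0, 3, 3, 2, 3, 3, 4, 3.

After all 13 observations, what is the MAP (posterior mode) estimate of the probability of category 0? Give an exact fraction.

55/437

obs 1: x=0 → posterior Dirichlet(11/2, 6/5, 10, 12, 8)
obs 2: x=2 → posterior Dirichlet(11/2, 6/5, 11, 12, 8)
obs 3: x=3 → posterior Dirichlet(11/2, 6/5, 11, 13, 8)
obs 4: x=2 → posterior Dirichlet(11/2, 6/5, 12, 13, 8)
obs 5: x=4 → posterior Dirichlet(11/2, 6/5, 12, 13, 9)
obs 6: x=0 → posterior Dirichlet(13/2, 6/5, 12, 13, 9)
obs 7: x=3 → posterior Dirichlet(13/2, 6/5, 12, 14, 9)
obs 8: x=3 → posterior Dirichlet(13/2, 6/5, 12, 15, 9)
obs 9: x=2 → posterior Dirichlet(13/2, 6/5, 13, 15, 9)
obs 10: x=3 → posterior Dirichlet(13/2, 6/5, 13, 16, 9)
obs 11: x=3 → posterior Dirichlet(13/2, 6/5, 13, 17, 9)
obs 12: x=4 → posterior Dirichlet(13/2, 6/5, 13, 17, 10)
obs 13: x=3 → posterior Dirichlet(13/2, 6/5, 13, 18, 10)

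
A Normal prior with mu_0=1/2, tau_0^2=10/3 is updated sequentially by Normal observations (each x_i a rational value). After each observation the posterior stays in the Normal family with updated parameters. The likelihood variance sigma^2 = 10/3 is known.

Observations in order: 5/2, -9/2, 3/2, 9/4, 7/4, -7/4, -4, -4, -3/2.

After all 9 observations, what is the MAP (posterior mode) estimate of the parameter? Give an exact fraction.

obs 1: x=5/2 → posterior Normal(3/2, 5/3)
obs 2: x=-9/2 → posterior Normal(-1/2, 10/9)
obs 3: x=3/2 → posterior Normal(0, 5/6)
obs 4: x=9/4 → posterior Normal(9/20, 2/3)
obs 5: x=7/4 → posterior Normal(2/3, 5/9)
obs 6: x=-7/4 → posterior Normal(9/28, 10/21)
obs 7: x=-4 → posterior Normal(-7/32, 5/12)
obs 8: x=-4 → posterior Normal(-23/36, 10/27)
obs 9: x=-3/2 → posterior Normal(-29/40, 1/3)

-29/40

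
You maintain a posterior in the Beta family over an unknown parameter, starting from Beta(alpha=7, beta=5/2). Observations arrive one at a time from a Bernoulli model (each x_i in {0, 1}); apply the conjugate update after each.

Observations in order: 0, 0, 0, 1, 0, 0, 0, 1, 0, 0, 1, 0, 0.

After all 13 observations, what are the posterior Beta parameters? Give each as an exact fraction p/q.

obs 1: x=0 → posterior Beta(7, 7/2)
obs 2: x=0 → posterior Beta(7, 9/2)
obs 3: x=0 → posterior Beta(7, 11/2)
obs 4: x=1 → posterior Beta(8, 11/2)
obs 5: x=0 → posterior Beta(8, 13/2)
obs 6: x=0 → posterior Beta(8, 15/2)
obs 7: x=0 → posterior Beta(8, 17/2)
obs 8: x=1 → posterior Beta(9, 17/2)
obs 9: x=0 → posterior Beta(9, 19/2)
obs 10: x=0 → posterior Beta(9, 21/2)
obs 11: x=1 → posterior Beta(10, 21/2)
obs 12: x=0 → posterior Beta(10, 23/2)
obs 13: x=0 → posterior Beta(10, 25/2)

alpha=10, beta=25/2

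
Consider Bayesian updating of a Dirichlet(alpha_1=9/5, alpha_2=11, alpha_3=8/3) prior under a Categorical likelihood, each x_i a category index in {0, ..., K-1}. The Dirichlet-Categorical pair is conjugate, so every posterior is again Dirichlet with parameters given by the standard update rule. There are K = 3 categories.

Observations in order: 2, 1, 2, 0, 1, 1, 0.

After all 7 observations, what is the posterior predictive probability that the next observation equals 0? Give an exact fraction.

obs 1: x=2 → posterior Dirichlet(9/5, 11, 11/3)
obs 2: x=1 → posterior Dirichlet(9/5, 12, 11/3)
obs 3: x=2 → posterior Dirichlet(9/5, 12, 14/3)
obs 4: x=0 → posterior Dirichlet(14/5, 12, 14/3)
obs 5: x=1 → posterior Dirichlet(14/5, 13, 14/3)
obs 6: x=1 → posterior Dirichlet(14/5, 14, 14/3)
obs 7: x=0 → posterior Dirichlet(19/5, 14, 14/3)

57/337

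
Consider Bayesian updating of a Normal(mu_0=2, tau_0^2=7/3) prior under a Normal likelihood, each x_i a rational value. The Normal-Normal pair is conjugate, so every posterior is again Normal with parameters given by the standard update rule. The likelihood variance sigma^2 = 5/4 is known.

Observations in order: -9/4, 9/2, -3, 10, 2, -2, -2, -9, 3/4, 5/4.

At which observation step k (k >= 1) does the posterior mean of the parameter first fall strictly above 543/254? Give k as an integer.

obs 1: x=-9/4 → posterior Normal(-33/43, 35/43)
obs 2: x=9/2 → posterior Normal(93/71, 35/71)
obs 3: x=-3 → posterior Normal(1/11, 35/99)
obs 4: x=10 → posterior Normal(289/127, 35/127)
obs 5: x=2 → posterior Normal(69/31, 7/31)
obs 6: x=-2 → posterior Normal(289/183, 35/183)
obs 7: x=-2 → posterior Normal(233/211, 35/211)
obs 8: x=-9 → posterior Normal(-19/239, 35/239)
obs 9: x=3/4 → posterior Normal(2/267, 35/267)
obs 10: x=5/4 → posterior Normal(37/295, 7/59)

k = 4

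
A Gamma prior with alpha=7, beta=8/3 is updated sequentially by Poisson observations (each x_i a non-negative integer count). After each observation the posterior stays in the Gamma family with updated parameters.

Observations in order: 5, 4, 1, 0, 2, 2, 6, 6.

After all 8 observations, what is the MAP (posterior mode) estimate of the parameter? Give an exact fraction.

3

obs 1: x=5 → posterior Gamma(12, 11/3)
obs 2: x=4 → posterior Gamma(16, 14/3)
obs 3: x=1 → posterior Gamma(17, 17/3)
obs 4: x=0 → posterior Gamma(17, 20/3)
obs 5: x=2 → posterior Gamma(19, 23/3)
obs 6: x=2 → posterior Gamma(21, 26/3)
obs 7: x=6 → posterior Gamma(27, 29/3)
obs 8: x=6 → posterior Gamma(33, 32/3)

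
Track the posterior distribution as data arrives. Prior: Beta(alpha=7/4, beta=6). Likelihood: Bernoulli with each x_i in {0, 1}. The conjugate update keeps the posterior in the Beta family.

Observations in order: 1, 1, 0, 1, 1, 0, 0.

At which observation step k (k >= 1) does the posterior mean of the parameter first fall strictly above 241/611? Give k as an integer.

obs 1: x=1 → posterior Beta(11/4, 6)
obs 2: x=1 → posterior Beta(15/4, 6)
obs 3: x=0 → posterior Beta(15/4, 7)
obs 4: x=1 → posterior Beta(19/4, 7)
obs 5: x=1 → posterior Beta(23/4, 7)
obs 6: x=0 → posterior Beta(23/4, 8)
obs 7: x=0 → posterior Beta(23/4, 9)

k = 4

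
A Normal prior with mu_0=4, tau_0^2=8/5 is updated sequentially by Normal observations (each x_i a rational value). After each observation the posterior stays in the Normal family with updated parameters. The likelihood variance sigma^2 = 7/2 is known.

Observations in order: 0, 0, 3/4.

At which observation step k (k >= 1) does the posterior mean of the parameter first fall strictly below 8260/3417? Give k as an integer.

k = 2

obs 1: x=0 → posterior Normal(140/51, 56/51)
obs 2: x=0 → posterior Normal(140/67, 56/67)
obs 3: x=3/4 → posterior Normal(152/83, 56/83)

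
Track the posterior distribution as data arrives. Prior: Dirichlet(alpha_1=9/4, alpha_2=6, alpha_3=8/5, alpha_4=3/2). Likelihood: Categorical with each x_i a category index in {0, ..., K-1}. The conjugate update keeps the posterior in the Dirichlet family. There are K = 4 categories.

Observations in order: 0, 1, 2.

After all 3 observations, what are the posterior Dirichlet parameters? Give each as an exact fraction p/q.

alpha_1=13/4, alpha_2=7, alpha_3=13/5, alpha_4=3/2

obs 1: x=0 → posterior Dirichlet(13/4, 6, 8/5, 3/2)
obs 2: x=1 → posterior Dirichlet(13/4, 7, 8/5, 3/2)
obs 3: x=2 → posterior Dirichlet(13/4, 7, 13/5, 3/2)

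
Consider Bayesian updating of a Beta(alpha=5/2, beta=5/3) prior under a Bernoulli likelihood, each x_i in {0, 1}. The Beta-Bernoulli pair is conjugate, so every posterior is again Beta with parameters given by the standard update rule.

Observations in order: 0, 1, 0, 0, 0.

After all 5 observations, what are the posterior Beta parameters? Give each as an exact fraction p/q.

alpha=7/2, beta=17/3

obs 1: x=0 → posterior Beta(5/2, 8/3)
obs 2: x=1 → posterior Beta(7/2, 8/3)
obs 3: x=0 → posterior Beta(7/2, 11/3)
obs 4: x=0 → posterior Beta(7/2, 14/3)
obs 5: x=0 → posterior Beta(7/2, 17/3)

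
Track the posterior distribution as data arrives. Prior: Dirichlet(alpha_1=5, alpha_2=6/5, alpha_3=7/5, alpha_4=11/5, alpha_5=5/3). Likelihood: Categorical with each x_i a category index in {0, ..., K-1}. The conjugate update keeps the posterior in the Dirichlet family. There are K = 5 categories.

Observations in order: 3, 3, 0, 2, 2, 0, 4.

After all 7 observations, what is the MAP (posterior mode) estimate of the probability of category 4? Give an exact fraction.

obs 1: x=3 → posterior Dirichlet(5, 6/5, 7/5, 16/5, 5/3)
obs 2: x=3 → posterior Dirichlet(5, 6/5, 7/5, 21/5, 5/3)
obs 3: x=0 → posterior Dirichlet(6, 6/5, 7/5, 21/5, 5/3)
obs 4: x=2 → posterior Dirichlet(6, 6/5, 12/5, 21/5, 5/3)
obs 5: x=2 → posterior Dirichlet(6, 6/5, 17/5, 21/5, 5/3)
obs 6: x=0 → posterior Dirichlet(7, 6/5, 17/5, 21/5, 5/3)
obs 7: x=4 → posterior Dirichlet(7, 6/5, 17/5, 21/5, 8/3)

25/202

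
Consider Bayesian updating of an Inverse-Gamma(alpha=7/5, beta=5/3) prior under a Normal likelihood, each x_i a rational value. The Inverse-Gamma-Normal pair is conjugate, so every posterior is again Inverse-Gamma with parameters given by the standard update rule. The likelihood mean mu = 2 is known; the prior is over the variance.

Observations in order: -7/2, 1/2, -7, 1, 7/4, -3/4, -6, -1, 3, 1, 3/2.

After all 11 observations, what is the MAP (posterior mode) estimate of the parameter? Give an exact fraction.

24085/1896

obs 1: x=-7/2 → posterior Inverse-Gamma(19/10, 403/24)
obs 2: x=1/2 → posterior Inverse-Gamma(12/5, 215/12)
obs 3: x=-7 → posterior Inverse-Gamma(29/10, 701/12)
obs 4: x=1 → posterior Inverse-Gamma(17/5, 707/12)
obs 5: x=7/4 → posterior Inverse-Gamma(39/10, 5659/96)
obs 6: x=-3/4 → posterior Inverse-Gamma(22/5, 3011/48)
obs 7: x=-6 → posterior Inverse-Gamma(49/10, 4547/48)
obs 8: x=-1 → posterior Inverse-Gamma(27/5, 4763/48)
obs 9: x=3 → posterior Inverse-Gamma(59/10, 4787/48)
obs 10: x=1 → posterior Inverse-Gamma(32/5, 4811/48)
obs 11: x=3/2 → posterior Inverse-Gamma(69/10, 4817/48)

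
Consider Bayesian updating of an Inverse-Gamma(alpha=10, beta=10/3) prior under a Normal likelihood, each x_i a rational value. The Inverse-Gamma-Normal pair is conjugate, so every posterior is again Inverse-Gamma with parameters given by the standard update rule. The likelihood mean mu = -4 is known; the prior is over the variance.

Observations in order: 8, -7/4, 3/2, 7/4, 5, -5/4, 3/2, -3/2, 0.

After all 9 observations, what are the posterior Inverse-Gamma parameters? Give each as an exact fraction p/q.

alpha=29/2, beta=17285/96

obs 1: x=8 → posterior Inverse-Gamma(21/2, 226/3)
obs 2: x=-7/4 → posterior Inverse-Gamma(11, 7475/96)
obs 3: x=3/2 → posterior Inverse-Gamma(23/2, 8927/96)
obs 4: x=7/4 → posterior Inverse-Gamma(12, 5257/48)
obs 5: x=5 → posterior Inverse-Gamma(25/2, 7201/48)
obs 6: x=-5/4 → posterior Inverse-Gamma(13, 14765/96)
obs 7: x=3/2 → posterior Inverse-Gamma(27/2, 16217/96)
obs 8: x=-3/2 → posterior Inverse-Gamma(14, 16517/96)
obs 9: x=0 → posterior Inverse-Gamma(29/2, 17285/96)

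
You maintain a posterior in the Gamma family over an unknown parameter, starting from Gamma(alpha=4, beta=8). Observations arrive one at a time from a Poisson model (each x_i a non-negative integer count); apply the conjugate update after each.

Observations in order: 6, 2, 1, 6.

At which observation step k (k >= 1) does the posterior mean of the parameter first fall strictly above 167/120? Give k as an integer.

obs 1: x=6 → posterior Gamma(10, 9)
obs 2: x=2 → posterior Gamma(12, 10)
obs 3: x=1 → posterior Gamma(13, 11)
obs 4: x=6 → posterior Gamma(19, 12)

k = 4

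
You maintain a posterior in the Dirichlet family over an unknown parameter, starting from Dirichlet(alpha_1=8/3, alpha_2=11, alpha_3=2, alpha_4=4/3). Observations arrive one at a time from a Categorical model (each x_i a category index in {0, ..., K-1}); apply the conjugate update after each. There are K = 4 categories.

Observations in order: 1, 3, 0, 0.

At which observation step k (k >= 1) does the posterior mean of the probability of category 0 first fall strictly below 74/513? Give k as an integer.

obs 1: x=1 → posterior Dirichlet(8/3, 12, 2, 4/3)
obs 2: x=3 → posterior Dirichlet(8/3, 12, 2, 7/3)
obs 3: x=0 → posterior Dirichlet(11/3, 12, 2, 7/3)
obs 4: x=0 → posterior Dirichlet(14/3, 12, 2, 7/3)

k = 2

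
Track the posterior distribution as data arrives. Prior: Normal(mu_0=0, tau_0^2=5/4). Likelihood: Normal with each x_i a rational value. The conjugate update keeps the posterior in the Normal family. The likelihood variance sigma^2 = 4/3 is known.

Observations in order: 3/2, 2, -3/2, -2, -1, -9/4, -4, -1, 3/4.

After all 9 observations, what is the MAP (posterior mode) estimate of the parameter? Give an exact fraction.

obs 1: x=3/2 → posterior Normal(45/62, 20/31)
obs 2: x=2 → posterior Normal(105/92, 10/23)
obs 3: x=-3/2 → posterior Normal(30/61, 20/61)
obs 4: x=-2 → posterior Normal(0, 5/19)
obs 5: x=-1 → posterior Normal(-15/91, 20/91)
obs 6: x=-9/4 → posterior Normal(-195/424, 10/53)
obs 7: x=-4 → posterior Normal(-435/484, 20/121)
obs 8: x=-1 → posterior Normal(-495/544, 5/34)
obs 9: x=3/4 → posterior Normal(-225/302, 20/151)

-225/302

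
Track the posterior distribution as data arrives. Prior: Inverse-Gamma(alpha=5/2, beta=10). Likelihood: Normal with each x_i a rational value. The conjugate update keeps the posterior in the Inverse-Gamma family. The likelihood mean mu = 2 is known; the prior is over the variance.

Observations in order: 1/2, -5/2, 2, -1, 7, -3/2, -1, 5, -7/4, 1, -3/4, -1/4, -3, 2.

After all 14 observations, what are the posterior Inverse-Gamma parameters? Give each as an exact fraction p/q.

alpha=19/2, beta=2551/32

obs 1: x=1/2 → posterior Inverse-Gamma(3, 89/8)
obs 2: x=-5/2 → posterior Inverse-Gamma(7/2, 85/4)
obs 3: x=2 → posterior Inverse-Gamma(4, 85/4)
obs 4: x=-1 → posterior Inverse-Gamma(9/2, 103/4)
obs 5: x=7 → posterior Inverse-Gamma(5, 153/4)
obs 6: x=-3/2 → posterior Inverse-Gamma(11/2, 355/8)
obs 7: x=-1 → posterior Inverse-Gamma(6, 391/8)
obs 8: x=5 → posterior Inverse-Gamma(13/2, 427/8)
obs 9: x=-7/4 → posterior Inverse-Gamma(7, 1933/32)
obs 10: x=1 → posterior Inverse-Gamma(15/2, 1949/32)
obs 11: x=-3/4 → posterior Inverse-Gamma(8, 1035/16)
obs 12: x=-1/4 → posterior Inverse-Gamma(17/2, 2151/32)
obs 13: x=-3 → posterior Inverse-Gamma(9, 2551/32)
obs 14: x=2 → posterior Inverse-Gamma(19/2, 2551/32)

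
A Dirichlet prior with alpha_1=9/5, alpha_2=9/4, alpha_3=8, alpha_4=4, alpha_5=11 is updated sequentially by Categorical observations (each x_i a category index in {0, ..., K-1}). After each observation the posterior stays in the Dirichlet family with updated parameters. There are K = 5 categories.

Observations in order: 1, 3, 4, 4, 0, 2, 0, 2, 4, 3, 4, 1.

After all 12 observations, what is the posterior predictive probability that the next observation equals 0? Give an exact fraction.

76/781

obs 1: x=1 → posterior Dirichlet(9/5, 13/4, 8, 4, 11)
obs 2: x=3 → posterior Dirichlet(9/5, 13/4, 8, 5, 11)
obs 3: x=4 → posterior Dirichlet(9/5, 13/4, 8, 5, 12)
obs 4: x=4 → posterior Dirichlet(9/5, 13/4, 8, 5, 13)
obs 5: x=0 → posterior Dirichlet(14/5, 13/4, 8, 5, 13)
obs 6: x=2 → posterior Dirichlet(14/5, 13/4, 9, 5, 13)
obs 7: x=0 → posterior Dirichlet(19/5, 13/4, 9, 5, 13)
obs 8: x=2 → posterior Dirichlet(19/5, 13/4, 10, 5, 13)
obs 9: x=4 → posterior Dirichlet(19/5, 13/4, 10, 5, 14)
obs 10: x=3 → posterior Dirichlet(19/5, 13/4, 10, 6, 14)
obs 11: x=4 → posterior Dirichlet(19/5, 13/4, 10, 6, 15)
obs 12: x=1 → posterior Dirichlet(19/5, 17/4, 10, 6, 15)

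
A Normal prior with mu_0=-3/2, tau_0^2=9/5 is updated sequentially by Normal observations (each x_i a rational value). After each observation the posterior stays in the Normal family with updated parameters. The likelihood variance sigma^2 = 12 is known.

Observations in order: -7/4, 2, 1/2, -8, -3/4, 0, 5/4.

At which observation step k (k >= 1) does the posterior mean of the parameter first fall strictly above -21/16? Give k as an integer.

obs 1: x=-7/4 → posterior Normal(-141/92, 36/23)
obs 2: x=2 → posterior Normal(-9/8, 18/13)
obs 3: x=1/2 → posterior Normal(-111/116, 36/29)
obs 4: x=-8 → posterior Normal(-207/128, 9/8)
obs 5: x=-3/4 → posterior Normal(-54/35, 36/35)
obs 6: x=0 → posterior Normal(-27/19, 18/19)
obs 7: x=5/4 → posterior Normal(-201/164, 36/41)

k = 2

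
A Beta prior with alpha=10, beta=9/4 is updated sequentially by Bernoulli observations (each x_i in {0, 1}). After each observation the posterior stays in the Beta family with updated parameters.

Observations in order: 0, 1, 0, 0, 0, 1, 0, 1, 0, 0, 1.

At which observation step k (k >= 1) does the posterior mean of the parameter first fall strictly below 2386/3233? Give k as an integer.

k = 3

obs 1: x=0 → posterior Beta(10, 13/4)
obs 2: x=1 → posterior Beta(11, 13/4)
obs 3: x=0 → posterior Beta(11, 17/4)
obs 4: x=0 → posterior Beta(11, 21/4)
obs 5: x=0 → posterior Beta(11, 25/4)
obs 6: x=1 → posterior Beta(12, 25/4)
obs 7: x=0 → posterior Beta(12, 29/4)
obs 8: x=1 → posterior Beta(13, 29/4)
obs 9: x=0 → posterior Beta(13, 33/4)
obs 10: x=0 → posterior Beta(13, 37/4)
obs 11: x=1 → posterior Beta(14, 37/4)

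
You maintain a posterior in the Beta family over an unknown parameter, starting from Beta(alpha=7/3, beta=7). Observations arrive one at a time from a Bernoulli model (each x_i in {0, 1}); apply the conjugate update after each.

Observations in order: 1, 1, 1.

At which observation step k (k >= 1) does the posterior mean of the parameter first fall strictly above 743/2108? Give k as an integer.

obs 1: x=1 → posterior Beta(10/3, 7)
obs 2: x=1 → posterior Beta(13/3, 7)
obs 3: x=1 → posterior Beta(16/3, 7)

k = 2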